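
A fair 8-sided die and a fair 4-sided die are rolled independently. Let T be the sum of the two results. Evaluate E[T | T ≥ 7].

P(T ≥ 7) = 9/16.
Σ over the event: 7·1/8 + 8·1/8 + 9·1/8 + 10·3/32 + 11·1/16 + 12·1/32 = 5.
E[T | T ≥ 7] = (5) / (9/16) = 80/9.

80/9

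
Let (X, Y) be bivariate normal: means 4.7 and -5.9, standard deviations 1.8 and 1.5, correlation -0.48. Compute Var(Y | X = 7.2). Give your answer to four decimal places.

Var(Y | X=x) = (1 − ρ²)·σ_Y².
Var(Y | X=7.2) = (1.5)²·(1 − (-0.48)²) = 2.25·0.7696 = 1.7316.

1.7316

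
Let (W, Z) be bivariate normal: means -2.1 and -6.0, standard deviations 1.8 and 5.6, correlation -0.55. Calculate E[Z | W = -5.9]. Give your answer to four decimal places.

The regression of Z on W has slope ρ·σ_Z/σ_W and passes through (μ_W, μ_Z).
E[Z | W=-5.9] = -6.0 + (-0.55)·(5.6/1.8)·(-5.9 − (-2.1)) = -6.0 + (-1.7111)·(-3.8) = 0.5022.

0.5022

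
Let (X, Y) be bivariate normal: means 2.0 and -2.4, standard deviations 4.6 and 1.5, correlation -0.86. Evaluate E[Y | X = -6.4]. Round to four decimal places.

E[Y | X=x] = μ_Y + ρ(σ_Y/σ_X)(x − μ_X) for jointly normal variables.
E[Y | X=-6.4] = -2.4 + (-0.86)·(1.5/4.6)·(-6.4 − (2.0)) = -2.4 + (-0.280435)·(-8.4) = -0.0443.

-0.0443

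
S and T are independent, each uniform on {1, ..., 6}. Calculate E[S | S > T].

P(S > T) = 5/12.
Summing S·P(x,y) over outcomes with S > T gives 35/18.
E[S | S > T] = (35/18) / (5/12) = 14/3.

14/3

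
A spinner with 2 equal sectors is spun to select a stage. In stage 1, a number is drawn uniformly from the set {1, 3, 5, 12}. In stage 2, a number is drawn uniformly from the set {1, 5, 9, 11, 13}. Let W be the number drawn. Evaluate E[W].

261/40

E[W | stage 1] = (1+3+5+12)/4 = 21/4.
E[W | stage 2] = (1+5+9+11+13)/5 = 39/5.
E[W] = (1/2)·(21/4) + (1/2)·(39/5) = 261/40.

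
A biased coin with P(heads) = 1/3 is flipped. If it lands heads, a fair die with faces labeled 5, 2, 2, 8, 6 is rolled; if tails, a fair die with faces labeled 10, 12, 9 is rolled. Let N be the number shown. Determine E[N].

E[N | heads] = (5+2+2+8+6)/5 = 23/5.
E[N | tails] = (10+12+9)/3 = 31/3.
By the law of total expectation,
E[N] = (1/3)·(23/5) + (2/3)·(31/3) = 379/45.

379/45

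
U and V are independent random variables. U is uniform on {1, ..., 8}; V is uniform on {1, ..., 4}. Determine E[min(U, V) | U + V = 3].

P(U + V = 3) = 1/16.
Summing min(U,V)·P(x,y) over outcomes with U + V = 3 gives 1/16.
E[min(U, V) | U + V = 3] = (1/16) / (1/16) = 1.

1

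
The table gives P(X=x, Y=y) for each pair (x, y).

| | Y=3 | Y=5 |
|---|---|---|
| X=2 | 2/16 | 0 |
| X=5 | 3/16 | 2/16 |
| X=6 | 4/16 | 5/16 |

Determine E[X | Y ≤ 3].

P(Y ≤ 3) = 9/16.
Σ X·P over the event = 2·(2/16) + 5·(3/16) + 6·(4/16) = 43/16.
E[X | Y ≤ 3] = (43/16) / (9/16) = 43/9.

43/9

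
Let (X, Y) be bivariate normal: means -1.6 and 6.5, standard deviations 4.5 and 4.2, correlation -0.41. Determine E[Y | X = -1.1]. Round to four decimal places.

E[Y | X=x] = μ_Y + ρ(σ_Y/σ_X)(x − μ_X) for jointly normal variables.
E[Y | X=-1.1] = 6.5 + (-0.41)·(4.2/4.5)·(-1.1 − (-1.6)) = 6.5 + (-0.38267)·(0.5) = 6.3087.

6.3087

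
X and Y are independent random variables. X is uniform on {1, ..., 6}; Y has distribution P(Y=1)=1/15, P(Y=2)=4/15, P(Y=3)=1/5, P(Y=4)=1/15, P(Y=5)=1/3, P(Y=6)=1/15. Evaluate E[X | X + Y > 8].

P(X + Y > 8) = 4/15.
Summing X·P(x,y) over outcomes with X + Y > 8 gives 61/45.
E[X | X + Y > 8] = (61/45) / (4/15) = 61/12.

61/12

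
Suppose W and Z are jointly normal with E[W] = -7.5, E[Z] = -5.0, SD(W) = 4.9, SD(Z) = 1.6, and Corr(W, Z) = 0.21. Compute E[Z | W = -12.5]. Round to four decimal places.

The regression of Z on W has slope ρ·σ_Z/σ_W and passes through (μ_W, μ_Z).
E[Z | W=-12.5] = -5.0 + (0.21)·(1.6/4.9)·(-12.5 − (-7.5)) = -5.0 + (0.068571)·(-5) = -5.3429.

-5.3429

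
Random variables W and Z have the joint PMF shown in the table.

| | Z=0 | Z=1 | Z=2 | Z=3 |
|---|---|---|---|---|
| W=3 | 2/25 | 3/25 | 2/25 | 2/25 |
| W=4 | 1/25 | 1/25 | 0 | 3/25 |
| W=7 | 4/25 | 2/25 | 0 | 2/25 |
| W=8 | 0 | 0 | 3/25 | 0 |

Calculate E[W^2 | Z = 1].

P(Z = 1) = 6/25.
Σ W^2·P over the event = 9·(3/25) + 16·(1/25) + 49·(2/25) = 141/25.
E[W^2 | Z = 1] = (141/25) / (6/25) = 47/2.

47/2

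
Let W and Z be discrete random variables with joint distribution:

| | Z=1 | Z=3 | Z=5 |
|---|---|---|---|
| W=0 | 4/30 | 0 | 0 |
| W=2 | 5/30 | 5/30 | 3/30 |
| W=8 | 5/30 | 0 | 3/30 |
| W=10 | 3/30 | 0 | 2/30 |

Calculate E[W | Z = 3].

2

P(Z = 3) = 1/6.
Σ W·P over the event = 2·(5/30) = 1/3.
E[W | Z = 3] = (1/3) / (1/6) = 2.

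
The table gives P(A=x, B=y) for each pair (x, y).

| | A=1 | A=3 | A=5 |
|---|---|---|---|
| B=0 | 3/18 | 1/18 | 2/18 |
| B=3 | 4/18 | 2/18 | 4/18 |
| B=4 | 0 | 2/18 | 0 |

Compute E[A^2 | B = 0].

31/3

P(B = 0) = 1/3.
Σ A^2·P over the event = 1·(3/18) + 9·(1/18) + 25·(2/18) = 31/9.
E[A^2 | B = 0] = (31/9) / (1/3) = 31/3.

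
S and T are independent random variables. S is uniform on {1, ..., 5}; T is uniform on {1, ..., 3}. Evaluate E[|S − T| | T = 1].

P(T = 1) = 1/3.
Summing |S−T|·P(x,y) over outcomes with T = 1 gives 2/3.
E[|S − T| | T = 1] = (2/3) / (1/3) = 2.

2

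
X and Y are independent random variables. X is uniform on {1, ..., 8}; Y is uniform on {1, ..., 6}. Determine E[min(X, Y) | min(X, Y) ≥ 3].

49/12

P(min(X, Y) ≥ 3) = 1/2.
Summing min(X,Y)·P(x,y) over outcomes with min(X, Y) ≥ 3 gives 49/24.
E[min(X, Y) | min(X, Y) ≥ 3] = (49/24) / (1/2) = 49/12.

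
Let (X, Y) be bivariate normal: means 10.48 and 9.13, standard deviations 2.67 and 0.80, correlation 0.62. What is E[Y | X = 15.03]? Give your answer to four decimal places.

9.9752

E[Y | X=x] = μ_Y + ρ(σ_Y/σ_X)(x − μ_X) for jointly normal variables.
E[Y | X=15.03] = 9.13 + (0.62)·(0.80/2.67)·(15.03 − (10.48)) = 9.13 + (0.185768)·(4.55) = 9.9752.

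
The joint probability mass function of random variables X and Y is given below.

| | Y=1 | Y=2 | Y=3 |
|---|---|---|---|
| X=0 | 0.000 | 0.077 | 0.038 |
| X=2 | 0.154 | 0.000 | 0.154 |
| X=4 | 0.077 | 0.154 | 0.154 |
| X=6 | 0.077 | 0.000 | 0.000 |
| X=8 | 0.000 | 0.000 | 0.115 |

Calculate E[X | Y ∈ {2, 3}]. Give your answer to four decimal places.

3.5549

P(Y ∈ {2, 3}) = 0.692.
Σ X·P over the event = 0·(0.077) + 0·(0.038) + 2·(0.154) + 4·(0.154) + 4·(0.154) + 8·(0.115) = 2.460.
E[X | Y ∈ {2, 3}] = (2.460) / (0.692) = 3.5549.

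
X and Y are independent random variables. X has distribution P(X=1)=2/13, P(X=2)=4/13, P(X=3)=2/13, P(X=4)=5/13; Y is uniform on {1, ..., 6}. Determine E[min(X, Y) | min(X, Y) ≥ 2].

P(min(X, Y) ≥ 2) = 55/78.
Summing min(X,Y)·P(x,y) over outcomes with min(X, Y) ≥ 2 gives 51/26.
E[min(X, Y) | min(X, Y) ≥ 2] = (51/26) / (55/78) = 153/55.

153/55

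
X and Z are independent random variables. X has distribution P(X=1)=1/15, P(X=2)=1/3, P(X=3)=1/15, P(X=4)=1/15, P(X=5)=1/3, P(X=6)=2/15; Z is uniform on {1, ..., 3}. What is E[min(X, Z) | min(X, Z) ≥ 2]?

65/28

P(min(X, Z) ≥ 2) = 28/45.
Summing min(X,Z)·P(x,y) over outcomes with min(X, Z) ≥ 2 gives 13/9.
E[min(X, Z) | min(X, Z) ≥ 2] = (13/9) / (28/45) = 65/28.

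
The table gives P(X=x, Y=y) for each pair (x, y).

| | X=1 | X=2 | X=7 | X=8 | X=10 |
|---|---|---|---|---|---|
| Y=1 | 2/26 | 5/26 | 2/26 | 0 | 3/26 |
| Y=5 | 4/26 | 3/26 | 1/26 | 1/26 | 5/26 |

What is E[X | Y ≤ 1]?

14/3

P(Y ≤ 1) = 6/13.
Σ X·P over the event = 1·(2/26) + 2·(5/26) + 7·(2/26) + 10·(3/26) = 28/13.
E[X | Y ≤ 1] = (28/13) / (6/13) = 14/3.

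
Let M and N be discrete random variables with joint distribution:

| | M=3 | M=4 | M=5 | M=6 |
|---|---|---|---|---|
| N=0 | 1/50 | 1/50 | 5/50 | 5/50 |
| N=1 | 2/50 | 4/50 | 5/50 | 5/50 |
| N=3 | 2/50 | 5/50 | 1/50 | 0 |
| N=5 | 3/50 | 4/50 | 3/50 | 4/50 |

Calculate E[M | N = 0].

P(N = 0) = 6/25.
Σ M·P over the event = 3·(1/50) + 4·(1/50) + 5·(5/50) + 6·(5/50) = 31/25.
E[M | N = 0] = (31/25) / (6/25) = 31/6.

31/6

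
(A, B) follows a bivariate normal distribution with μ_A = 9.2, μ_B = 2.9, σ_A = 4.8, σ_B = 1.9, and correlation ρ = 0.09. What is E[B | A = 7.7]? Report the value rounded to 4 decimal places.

E[B | A=x] = μ_B + ρ(σ_B/σ_A)(x − μ_A) for jointly normal variables.
E[B | A=7.7] = 2.9 + (0.09)·(1.9/4.8)·(7.7 − (9.2)) = 2.9 + (0.035625)·(-1.5) = 2.8466.

2.8466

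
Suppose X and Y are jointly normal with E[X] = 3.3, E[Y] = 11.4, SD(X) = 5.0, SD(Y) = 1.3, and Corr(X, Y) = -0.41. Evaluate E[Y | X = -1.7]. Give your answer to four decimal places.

E[Y | X=x] = μ_Y + ρ(σ_Y/σ_X)(x − μ_X) for jointly normal variables.
E[Y | X=-1.7] = 11.4 + (-0.41)·(1.3/5.0)·(-1.7 − (3.3)) = 11.4 + (-0.1066)·(-5) = 11.9330.

11.9330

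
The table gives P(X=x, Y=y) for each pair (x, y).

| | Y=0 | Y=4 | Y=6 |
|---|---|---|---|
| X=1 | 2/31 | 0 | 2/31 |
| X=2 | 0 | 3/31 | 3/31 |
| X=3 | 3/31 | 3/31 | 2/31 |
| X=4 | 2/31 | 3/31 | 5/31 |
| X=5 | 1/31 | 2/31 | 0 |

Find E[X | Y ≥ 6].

P(Y ≥ 6) = 12/31.
Summing X·P(X=x,Y=y) over the conditioning event gives 34/31.
E[X | Y ≥ 6] = (34/31) / (12/31) = 17/6.

17/6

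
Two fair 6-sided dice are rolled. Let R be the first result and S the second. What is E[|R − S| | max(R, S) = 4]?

12/7

Outcomes with max(R, S) = 4: (1,4), (2,4), (3,4), (4,1), (4,2), (4,3), (4,4), each with probability 1/36.
E[|R − S| | max(R, S) = 4] = (3 + 2 + 1 + 3 + 2 + 1 + 0) / 7 = 12/7.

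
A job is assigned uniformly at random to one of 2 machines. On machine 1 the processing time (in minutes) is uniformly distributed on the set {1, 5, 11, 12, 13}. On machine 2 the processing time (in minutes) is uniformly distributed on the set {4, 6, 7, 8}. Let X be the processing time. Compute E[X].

293/40

E[X | machine 1] = (1+5+11+12+13)/5 = 42/5.
E[X | machine 2] = (4+6+7+8)/4 = 25/4.
By the law of total expectation,
E[X] = (1/2)·(42/5) + (1/2)·(25/4) = 293/40.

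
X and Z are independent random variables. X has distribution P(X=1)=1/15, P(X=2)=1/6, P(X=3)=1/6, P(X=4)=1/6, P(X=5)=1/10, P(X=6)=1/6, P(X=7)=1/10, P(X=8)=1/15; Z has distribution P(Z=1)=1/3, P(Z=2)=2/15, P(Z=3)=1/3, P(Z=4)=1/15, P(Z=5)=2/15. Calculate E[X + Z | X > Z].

P(X > Z) = 103/150.
Summing (X+Z)·P(x,y) over outcomes with X > Z gives 2249/450.
E[X + Z | X > Z] = (2249/450) / (103/150) = 2249/309.

2249/309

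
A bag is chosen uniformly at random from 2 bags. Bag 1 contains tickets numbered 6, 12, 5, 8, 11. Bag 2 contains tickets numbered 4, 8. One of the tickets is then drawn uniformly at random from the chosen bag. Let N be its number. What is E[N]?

E[N | bag 1] = (6+12+5+8+11)/5 = 42/5.
E[N | bag 2] = (4+8)/2 = 6.
E[N] = (1/2)·(42/5) + (1/2)·(6) = 36/5.

36/5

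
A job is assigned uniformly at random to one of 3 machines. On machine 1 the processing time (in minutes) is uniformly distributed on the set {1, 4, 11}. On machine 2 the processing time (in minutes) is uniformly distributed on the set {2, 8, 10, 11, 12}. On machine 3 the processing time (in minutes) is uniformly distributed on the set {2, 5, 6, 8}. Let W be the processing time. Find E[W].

1151/180

E[W | machine 1] = (1+4+11)/3 = 16/3.
E[W | machine 2] = (2+8+10+11+12)/5 = 43/5.
E[W | machine 3] = (2+5+6+8)/4 = 21/4.
E[W] = (1/3)·(16/3) + (1/3)·(43/5) + (1/3)·(21/4) = 1151/180.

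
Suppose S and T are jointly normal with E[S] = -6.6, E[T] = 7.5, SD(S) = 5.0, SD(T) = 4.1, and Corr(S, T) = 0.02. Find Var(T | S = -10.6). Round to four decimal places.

For a bivariate normal, Var(T | S=x) = σ_T²(1 − ρ²).
Var(T | S=-10.6) = (4.1)²·(1 − (0.02)²) = 16.81·0.9996 = 16.8033.

16.8033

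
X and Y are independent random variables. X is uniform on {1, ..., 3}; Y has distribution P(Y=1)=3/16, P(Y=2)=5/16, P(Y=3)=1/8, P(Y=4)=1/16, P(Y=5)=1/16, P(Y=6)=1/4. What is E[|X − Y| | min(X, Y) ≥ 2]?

43/26

P(min(X, Y) ≥ 2) = 13/24.
Summing |X−Y|·P(x,y) over outcomes with min(X, Y) ≥ 2 gives 43/48.
E[|X − Y| | min(X, Y) ≥ 2] = (43/48) / (13/24) = 43/26.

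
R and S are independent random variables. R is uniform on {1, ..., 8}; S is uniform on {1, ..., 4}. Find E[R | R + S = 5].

5/2

Outcomes with R + S = 5: (1,4), (2,3), (3,2), (4,1), each with probability 1/32.
E[R | R + S = 5] = (1 + 2 + 3 + 4) / 4 = 5/2.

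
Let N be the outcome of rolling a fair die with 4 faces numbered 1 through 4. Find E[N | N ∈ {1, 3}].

P(N ∈ {1, 3}) = 1/2.
Σ over the event: 1·1/4 + 3·1/4 = 1.
E[N | N ∈ {1, 3}] = (1) / (1/2) = 2.

2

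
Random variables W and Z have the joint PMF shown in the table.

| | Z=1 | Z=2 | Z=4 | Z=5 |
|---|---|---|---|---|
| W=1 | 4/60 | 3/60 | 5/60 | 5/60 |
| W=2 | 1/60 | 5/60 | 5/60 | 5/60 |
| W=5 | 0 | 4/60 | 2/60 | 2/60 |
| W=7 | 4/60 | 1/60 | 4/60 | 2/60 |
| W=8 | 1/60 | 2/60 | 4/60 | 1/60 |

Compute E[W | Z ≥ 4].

132/35

P(Z ≥ 4) = 7/12.
Summing W·P(W=x,Z=y) over the conditioning event gives 11/5.
E[W | Z ≥ 4] = (11/5) / (7/12) = 132/35.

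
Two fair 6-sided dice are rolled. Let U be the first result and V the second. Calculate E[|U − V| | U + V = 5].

2

Outcomes with U + V = 5: (1,4), (2,3), (3,2), (4,1), each with probability 1/36.
E[|U − V| | U + V = 5] = (3 + 1 + 1 + 3) / 4 = 2.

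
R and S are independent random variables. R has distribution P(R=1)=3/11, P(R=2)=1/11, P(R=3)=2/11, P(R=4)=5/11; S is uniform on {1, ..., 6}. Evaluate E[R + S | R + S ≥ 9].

113/12

P(R + S ≥ 9) = 2/11.
Summing (R+S)·P(x,y) over outcomes with R + S ≥ 9 gives 113/66.
E[R + S | R + S ≥ 9] = (113/66) / (2/11) = 113/12.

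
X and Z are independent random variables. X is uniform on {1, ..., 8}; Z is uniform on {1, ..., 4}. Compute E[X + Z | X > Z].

P(X > Z) = 11/16.
Summing (X+Z)·P(x,y) over outcomes with X > Z gives 87/16.
E[X + Z | X > Z] = (87/16) / (11/16) = 87/11.

87/11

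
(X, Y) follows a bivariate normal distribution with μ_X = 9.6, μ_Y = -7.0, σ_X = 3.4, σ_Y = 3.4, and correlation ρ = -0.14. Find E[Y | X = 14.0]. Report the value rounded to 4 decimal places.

-7.6160

The regression of Y on X has slope ρ·σ_Y/σ_X and passes through (μ_X, μ_Y).
E[Y | X=14.0] = -7.0 + (-0.14)·(3.4/3.4)·(14.0 − (9.6)) = -7.0 + (-0.14)·(4.4) = -7.6160.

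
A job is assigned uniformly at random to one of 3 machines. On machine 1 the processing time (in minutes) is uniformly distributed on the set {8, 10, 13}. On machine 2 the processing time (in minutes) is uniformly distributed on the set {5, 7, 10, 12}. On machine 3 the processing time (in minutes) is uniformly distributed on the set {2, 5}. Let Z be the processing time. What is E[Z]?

E[Z | machine 1] = (8+10+13)/3 = 31/3.
E[Z | machine 2] = (5+7+10+12)/4 = 17/2.
E[Z | machine 3] = (2+5)/2 = 7/2.
By the law of total expectation,
E[Z] = (1/3)·(31/3) + (1/3)·(17/2) + (1/3)·(7/2) = 67/9.

67/9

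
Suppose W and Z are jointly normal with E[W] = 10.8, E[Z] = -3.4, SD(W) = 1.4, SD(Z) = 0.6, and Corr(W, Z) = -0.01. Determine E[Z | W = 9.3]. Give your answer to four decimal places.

-3.3936

The regression of Z on W has slope ρ·σ_Z/σ_W and passes through (μ_W, μ_Z).
E[Z | W=9.3] = -3.4 + (-0.01)·(0.6/1.4)·(9.3 − (10.8)) = -3.4 + (-0.0042857)·(-1.5) = -3.3936.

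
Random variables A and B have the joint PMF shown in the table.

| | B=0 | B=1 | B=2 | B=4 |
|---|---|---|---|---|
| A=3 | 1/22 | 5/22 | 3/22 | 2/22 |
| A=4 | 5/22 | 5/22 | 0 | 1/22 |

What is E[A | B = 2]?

3

P(B = 2) = 3/22.
Summing A·P(A=x,B=y) over the conditioning event gives 9/22.
E[A | B = 2] = (9/22) / (3/22) = 3.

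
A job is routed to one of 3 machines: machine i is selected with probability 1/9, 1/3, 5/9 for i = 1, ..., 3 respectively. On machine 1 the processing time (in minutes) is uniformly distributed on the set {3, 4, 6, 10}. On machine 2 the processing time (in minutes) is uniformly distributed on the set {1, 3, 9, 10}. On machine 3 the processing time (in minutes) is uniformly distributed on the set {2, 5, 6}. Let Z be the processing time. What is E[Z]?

E[Z | machine 1] = (3+4+6+10)/4 = 23/4.
E[Z | machine 2] = (1+3+9+10)/4 = 23/4.
E[Z | machine 3] = (2+5+6)/3 = 13/3.
By the law of total expectation,
E[Z] = (1/9)·(23/4) + (1/3)·(23/4) + (5/9)·(13/3) = 134/27.

134/27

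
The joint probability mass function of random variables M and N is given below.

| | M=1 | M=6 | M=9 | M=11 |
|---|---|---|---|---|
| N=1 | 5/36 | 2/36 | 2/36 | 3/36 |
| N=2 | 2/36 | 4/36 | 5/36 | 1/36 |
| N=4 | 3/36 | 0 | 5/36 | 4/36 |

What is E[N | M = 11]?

P(M = 11) = 2/9.
Σ N·P over the event = 1·(3/36) + 2·(1/36) + 4·(4/36) = 7/12.
E[N | M = 11] = (7/12) / (2/9) = 21/8.

21/8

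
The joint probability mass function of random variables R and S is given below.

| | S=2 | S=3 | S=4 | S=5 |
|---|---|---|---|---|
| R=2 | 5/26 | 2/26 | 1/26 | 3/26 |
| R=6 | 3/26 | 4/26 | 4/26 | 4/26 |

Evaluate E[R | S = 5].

P(S = 5) = 7/26.
Σ R·P over the event = 2·(3/26) + 6·(4/26) = 15/13.
E[R | S = 5] = (15/13) / (7/26) = 30/7.

30/7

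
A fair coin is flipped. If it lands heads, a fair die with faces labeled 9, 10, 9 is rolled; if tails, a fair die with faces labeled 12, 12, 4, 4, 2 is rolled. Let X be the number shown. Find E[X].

121/15

E[X | heads] = (9+10+9)/3 = 28/3.
E[X | tails] = (12+12+4+4+2)/5 = 34/5.
By the law of total expectation,
E[X] = (1/2)·(28/3) + (1/2)·(34/5) = 121/15.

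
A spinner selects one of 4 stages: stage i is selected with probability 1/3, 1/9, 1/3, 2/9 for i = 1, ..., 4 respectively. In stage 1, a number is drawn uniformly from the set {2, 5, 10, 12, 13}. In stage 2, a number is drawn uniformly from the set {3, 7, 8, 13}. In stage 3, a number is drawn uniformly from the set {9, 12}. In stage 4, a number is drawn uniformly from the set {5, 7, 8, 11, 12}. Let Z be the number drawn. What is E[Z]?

E[Z | stage 1] = (2+5+10+12+13)/5 = 42/5.
E[Z | stage 2] = (3+7+8+13)/4 = 31/4.
E[Z | stage 3] = (9+12)/2 = 21/2.
E[Z | stage 4] = (5+7+8+11+12)/5 = 43/5.
E[Z] = (1/3)·(42/5) + (1/9)·(31/4) + (1/3)·(21/2) + (2/9)·(43/5) = 1633/180.

1633/180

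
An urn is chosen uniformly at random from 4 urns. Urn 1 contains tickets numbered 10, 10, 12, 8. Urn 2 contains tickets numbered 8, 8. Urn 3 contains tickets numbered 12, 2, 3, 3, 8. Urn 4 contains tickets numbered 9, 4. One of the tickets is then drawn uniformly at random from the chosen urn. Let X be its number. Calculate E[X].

E[X | urn 1] = (10+10+12+8)/4 = 10.
E[X | urn 2] = (8+8)/2 = 8.
E[X | urn 3] = (12+2+3+3+8)/5 = 28/5.
E[X | urn 4] = (9+4)/2 = 13/2.
E[X] = (1/4)·(10) + (1/4)·(8) + (1/4)·(28/5) + (1/4)·(13/2) = 301/40.

301/40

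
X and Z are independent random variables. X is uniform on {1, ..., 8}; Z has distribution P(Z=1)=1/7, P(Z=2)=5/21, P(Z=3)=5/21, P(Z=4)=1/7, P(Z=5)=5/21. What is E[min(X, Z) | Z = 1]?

1

P(Z = 1) = 1/7.
Summing min(X,Z)·P(x,y) over outcomes with Z = 1 gives 1/7.
E[min(X, Z) | Z = 1] = (1/7) / (1/7) = 1.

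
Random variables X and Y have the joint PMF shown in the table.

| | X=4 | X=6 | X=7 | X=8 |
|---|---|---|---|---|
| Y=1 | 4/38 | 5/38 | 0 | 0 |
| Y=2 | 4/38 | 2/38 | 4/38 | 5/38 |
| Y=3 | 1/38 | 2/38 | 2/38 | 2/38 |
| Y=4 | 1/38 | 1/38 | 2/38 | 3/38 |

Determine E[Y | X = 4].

P(X = 4) = 5/19.
Σ Y·P over the event = 1·(4/38) + 2·(4/38) + 3·(1/38) + 4·(1/38) = 1/2.
E[Y | X = 4] = (1/2) / (5/19) = 19/10.

19/10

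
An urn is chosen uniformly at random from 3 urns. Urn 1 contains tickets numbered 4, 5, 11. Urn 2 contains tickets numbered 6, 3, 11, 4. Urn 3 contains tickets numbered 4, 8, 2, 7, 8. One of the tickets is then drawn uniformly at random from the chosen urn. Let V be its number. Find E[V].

277/45

E[V | urn 1] = (4+5+11)/3 = 20/3.
E[V | urn 2] = (6+3+11+4)/4 = 6.
E[V | urn 3] = (4+8+2+7+8)/5 = 29/5.
By the law of total expectation,
E[V] = (1/3)·(20/3) + (1/3)·(6) + (1/3)·(29/5) = 277/45.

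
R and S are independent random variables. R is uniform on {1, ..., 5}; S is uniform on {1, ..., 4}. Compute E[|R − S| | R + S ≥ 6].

8/5

P(R + S ≥ 6) = 1/2.
Summing |R−S|·P(x,y) over outcomes with R + S ≥ 6 gives 4/5.
E[|R − S| | R + S ≥ 6] = (4/5) / (1/2) = 8/5.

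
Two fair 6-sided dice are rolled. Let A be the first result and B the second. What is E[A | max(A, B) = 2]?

5/3

Outcomes with max(A, B) = 2: (1,2), (2,1), (2,2), each with probability 1/36.
E[A | max(A, B) = 2] = (1 + 2 + 2) / 3 = 5/3.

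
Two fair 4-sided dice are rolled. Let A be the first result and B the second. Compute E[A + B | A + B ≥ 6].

20/3

Outcomes with A + B ≥ 6: (2,4), (3,3), (3,4), (4,2), (4,3), (4,4), each with probability 1/16.
E[A + B | A + B ≥ 6] = (6 + 6 + 7 + 6 + 7 + 8) / 6 = 20/3.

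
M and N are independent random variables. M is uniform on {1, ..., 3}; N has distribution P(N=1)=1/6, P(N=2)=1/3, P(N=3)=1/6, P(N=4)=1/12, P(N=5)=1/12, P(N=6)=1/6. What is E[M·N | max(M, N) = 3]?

P(max(M, N) = 3) = 1/3.
Summing MN·P(x,y) over outcomes with max(M, N) = 3 gives 11/6.
E[M·N | max(M, N) = 3] = (11/6) / (1/3) = 11/2.

11/2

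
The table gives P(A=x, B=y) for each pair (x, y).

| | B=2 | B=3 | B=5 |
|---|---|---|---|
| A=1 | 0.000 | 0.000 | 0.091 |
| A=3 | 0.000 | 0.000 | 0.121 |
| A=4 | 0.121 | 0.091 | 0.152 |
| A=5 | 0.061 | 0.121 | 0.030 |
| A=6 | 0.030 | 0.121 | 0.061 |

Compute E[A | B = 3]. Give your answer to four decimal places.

5.0901

P(B = 3) = 0.333.
Σ A·P over the event = 4·(0.091) + 5·(0.121) + 6·(0.121) = 1.695.
E[A | B = 3] = (1.695) / (0.333) = 5.0901.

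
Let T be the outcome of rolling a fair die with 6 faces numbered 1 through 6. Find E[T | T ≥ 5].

Given T ≥ 5, T is equally likely to be any of {5, 6}.
E[T | T ≥ 5] = (5 + 6) / 2 = 11/2.

11/2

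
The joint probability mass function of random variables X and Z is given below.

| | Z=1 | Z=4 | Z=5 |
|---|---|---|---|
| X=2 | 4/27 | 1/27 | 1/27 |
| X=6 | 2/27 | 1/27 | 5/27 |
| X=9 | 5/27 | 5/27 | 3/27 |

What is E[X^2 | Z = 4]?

445/7

P(Z = 4) = 7/27.
Summing X^2·P(X=x,Z=y) over the conditioning event gives 445/27.
E[X^2 | Z = 4] = (445/27) / (7/27) = 445/7.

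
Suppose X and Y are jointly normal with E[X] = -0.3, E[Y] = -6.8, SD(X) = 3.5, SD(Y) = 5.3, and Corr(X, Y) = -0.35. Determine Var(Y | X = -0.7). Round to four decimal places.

The conditional variance in a bivariate normal is σ_Y²(1 − ρ²), independent of x.
Var(Y | X=-0.7) = (5.3)²·(1 − (-0.35)²) = 28.09·0.8775 = 24.6490.

24.6490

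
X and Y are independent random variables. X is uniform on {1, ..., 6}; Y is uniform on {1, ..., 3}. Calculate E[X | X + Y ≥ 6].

Outcomes with X + Y ≥ 6: (3,3), (4,2), (4,3), (5,1), (5,2), (5,3), (6,1), (6,2), (6,3), each with probability 1/18.
E[X | X + Y ≥ 6] = (3 + 4 + 4 + 5 + 5 + 5 + 6 + 6 + 6) / 9 = 44/9.

44/9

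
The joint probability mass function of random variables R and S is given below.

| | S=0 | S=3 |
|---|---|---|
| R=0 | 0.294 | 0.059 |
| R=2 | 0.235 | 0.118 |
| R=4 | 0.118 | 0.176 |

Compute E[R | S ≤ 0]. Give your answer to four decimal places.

1.4560

P(S ≤ 0) = 0.647.
Σ R·P over the event = 0·(0.294) + 2·(0.235) + 4·(0.118) = 0.942.
E[R | S ≤ 0] = (0.942) / (0.647) = 1.4560.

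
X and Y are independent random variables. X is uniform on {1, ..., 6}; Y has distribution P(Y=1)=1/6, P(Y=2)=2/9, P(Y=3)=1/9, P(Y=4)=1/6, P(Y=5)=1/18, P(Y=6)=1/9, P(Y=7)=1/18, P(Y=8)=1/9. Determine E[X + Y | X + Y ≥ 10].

P(X + Y ≥ 10) = 25/108.
Summing (X+Y)·P(x,y) over outcomes with X + Y ≥ 10 gives 283/108.
E[X + Y | X + Y ≥ 10] = (283/108) / (25/108) = 283/25.

283/25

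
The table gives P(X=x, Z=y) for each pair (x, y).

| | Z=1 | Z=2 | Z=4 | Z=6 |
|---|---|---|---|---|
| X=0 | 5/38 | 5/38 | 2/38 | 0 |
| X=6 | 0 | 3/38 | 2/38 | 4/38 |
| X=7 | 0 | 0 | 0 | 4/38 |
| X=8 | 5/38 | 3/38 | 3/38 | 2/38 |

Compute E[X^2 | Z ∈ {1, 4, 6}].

P(Z ∈ {1, 4, 6}) = 27/38.
Σ X^2·P over the event = 0·(5/38) + 0·(2/38) + 36·(2/38) + 36·(4/38) + 49·(4/38) + 64·(5/38) + 64·(3/38) + 64·(2/38) = 526/19.
E[X^2 | Z ∈ {1, 4, 6}] = (526/19) / (27/38) = 1052/27.

1052/27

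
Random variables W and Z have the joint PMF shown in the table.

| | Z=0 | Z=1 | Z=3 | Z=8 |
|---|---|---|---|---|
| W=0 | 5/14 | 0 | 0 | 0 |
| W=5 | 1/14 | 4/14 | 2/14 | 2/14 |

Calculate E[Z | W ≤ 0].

0

P(W ≤ 0) = 5/14.
Σ Z·P over the event = 0·(5/14) = 0.
E[Z | W ≤ 0] = (0) / (5/14) = 0.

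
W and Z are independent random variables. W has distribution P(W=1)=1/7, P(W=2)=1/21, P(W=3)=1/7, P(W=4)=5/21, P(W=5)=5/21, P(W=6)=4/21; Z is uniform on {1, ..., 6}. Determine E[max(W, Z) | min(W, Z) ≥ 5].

103/18

P(min(W, Z) ≥ 5) = 1/7.
Summing max(W,Z)·P(x,y) over outcomes with min(W, Z) ≥ 5 gives 103/126.
E[max(W, Z) | min(W, Z) ≥ 5] = (103/126) / (1/7) = 103/18.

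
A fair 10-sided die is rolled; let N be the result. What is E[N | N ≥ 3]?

Given N ≥ 3, N is equally likely to be any of {3, 4, 5, 6, 7, 8, 9, 10}.
E[N | N ≥ 3] = (3 + 4 + 5 + 6 + 7 + 8 + 9 + 10) / 8 = 13/2.

13/2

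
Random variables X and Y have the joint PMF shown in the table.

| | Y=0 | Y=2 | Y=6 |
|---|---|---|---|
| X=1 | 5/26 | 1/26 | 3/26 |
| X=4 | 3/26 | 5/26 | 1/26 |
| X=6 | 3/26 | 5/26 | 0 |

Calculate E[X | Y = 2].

P(Y = 2) = 11/26.
Σ X·P over the event = 1·(1/26) + 4·(5/26) + 6·(5/26) = 51/26.
E[X | Y = 2] = (51/26) / (11/26) = 51/11.

51/11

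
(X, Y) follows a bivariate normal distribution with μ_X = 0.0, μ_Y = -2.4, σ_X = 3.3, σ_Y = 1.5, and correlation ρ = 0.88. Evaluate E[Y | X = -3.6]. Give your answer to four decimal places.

The regression of Y on X has slope ρ·σ_Y/σ_X and passes through (μ_X, μ_Y).
E[Y | X=-3.6] = -2.4 + (0.88)·(1.5/3.3)·(-3.6 − (0.0)) = -2.4 + (0.4)·(-3.6) = -3.8400.

-3.8400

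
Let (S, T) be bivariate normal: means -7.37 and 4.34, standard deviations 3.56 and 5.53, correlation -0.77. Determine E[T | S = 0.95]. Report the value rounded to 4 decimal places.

The regression of T on S has slope ρ·σ_T/σ_S and passes through (μ_S, μ_T).
E[T | S=0.95] = 4.34 + (-0.77)·(5.53/3.56)·(0.95 − (-7.37)) = 4.34 + (-1.196096)·(8.32) = -5.6115.

-5.6115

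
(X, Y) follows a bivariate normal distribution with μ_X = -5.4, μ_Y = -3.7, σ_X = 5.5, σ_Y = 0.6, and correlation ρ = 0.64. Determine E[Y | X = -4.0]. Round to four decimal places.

-3.6023

For a bivariate normal, E[Y | X=x] = μ_Y + ρ·(σ_Y/σ_X)·(x − μ_X).
E[Y | X=-4.0] = -3.7 + (0.64)·(0.6/5.5)·(-4.0 − (-5.4)) = -3.7 + (0.069818)·(1.4) = -3.6023.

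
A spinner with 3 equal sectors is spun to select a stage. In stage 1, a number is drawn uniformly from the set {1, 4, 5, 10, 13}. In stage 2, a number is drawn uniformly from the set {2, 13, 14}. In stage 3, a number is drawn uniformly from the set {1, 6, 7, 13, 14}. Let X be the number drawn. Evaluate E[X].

E[X | stage 1] = (1+4+5+10+13)/5 = 33/5.
E[X | stage 2] = (2+13+14)/3 = 29/3.
E[X | stage 3] = (1+6+7+13+14)/5 = 41/5.
By the law of total expectation,
E[X] = (1/3)·(33/5) + (1/3)·(29/3) + (1/3)·(41/5) = 367/45.

367/45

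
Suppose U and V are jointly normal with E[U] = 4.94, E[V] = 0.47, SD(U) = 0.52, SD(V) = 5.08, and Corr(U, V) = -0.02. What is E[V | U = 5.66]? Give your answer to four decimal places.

The regression of V on U has slope ρ·σ_V/σ_U and passes through (μ_U, μ_V).
E[V | U=5.66] = 0.47 + (-0.02)·(5.08/0.52)·(5.66 − (4.94)) = 0.47 + (-0.19538)·(0.72) = 0.3293.

0.3293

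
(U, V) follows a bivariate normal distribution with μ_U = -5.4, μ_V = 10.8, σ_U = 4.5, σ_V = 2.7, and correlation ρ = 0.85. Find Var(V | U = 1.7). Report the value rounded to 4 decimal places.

The conditional variance in a bivariate normal is σ_V²(1 − ρ²), independent of x.
Var(V | U=1.7) = (2.7)²·(1 − (0.85)²) = 7.29·0.2775 = 2.0230.

2.0230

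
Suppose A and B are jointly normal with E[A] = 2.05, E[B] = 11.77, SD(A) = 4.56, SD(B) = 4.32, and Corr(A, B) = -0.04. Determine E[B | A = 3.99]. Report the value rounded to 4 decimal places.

11.6965

E[B | A=x] = μ_B + ρ(σ_B/σ_A)(x − μ_A) for jointly normal variables.
E[B | A=3.99] = 11.77 + (-0.04)·(4.32/4.56)·(3.99 − (2.05)) = 11.77 + (-0.037895)·(1.94) = 11.6965.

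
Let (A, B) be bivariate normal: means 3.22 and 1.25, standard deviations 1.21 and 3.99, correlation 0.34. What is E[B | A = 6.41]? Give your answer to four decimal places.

4.8265

For a bivariate normal, E[B | A=x] = μ_B + ρ·(σ_B/σ_A)·(x − μ_A).
E[B | A=6.41] = 1.25 + (0.34)·(3.99/1.21)·(6.41 − (3.22)) = 1.25 + (1.12116)·(3.19) = 4.8265.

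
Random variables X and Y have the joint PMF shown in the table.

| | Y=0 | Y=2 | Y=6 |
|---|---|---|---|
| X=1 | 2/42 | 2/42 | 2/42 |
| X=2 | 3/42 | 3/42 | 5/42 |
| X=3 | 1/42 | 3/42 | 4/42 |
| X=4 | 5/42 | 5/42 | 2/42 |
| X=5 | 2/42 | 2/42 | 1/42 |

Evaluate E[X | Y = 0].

41/13

P(Y = 0) = 13/42.
Σ X·P over the event = 1·(2/42) + 2·(3/42) + 3·(1/42) + 4·(5/42) + 5·(2/42) = 41/42.
E[X | Y = 0] = (41/42) / (13/42) = 41/13.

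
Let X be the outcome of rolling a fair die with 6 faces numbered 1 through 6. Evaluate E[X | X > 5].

6

Given X > 5, X is equally likely to be any of {6}.
E[X | X > 5] = (6) / 1 = 6.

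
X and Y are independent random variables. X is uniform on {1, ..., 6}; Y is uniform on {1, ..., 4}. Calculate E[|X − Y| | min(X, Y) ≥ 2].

23/15

P(min(X, Y) ≥ 2) = 5/8.
Summing |X−Y|·P(x,y) over outcomes with min(X, Y) ≥ 2 gives 23/24.
E[|X − Y| | min(X, Y) ≥ 2] = (23/24) / (5/8) = 23/15.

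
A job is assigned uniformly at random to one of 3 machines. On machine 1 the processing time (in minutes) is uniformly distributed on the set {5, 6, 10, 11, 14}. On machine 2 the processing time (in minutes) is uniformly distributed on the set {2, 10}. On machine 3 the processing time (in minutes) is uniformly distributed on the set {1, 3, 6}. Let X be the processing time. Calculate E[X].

278/45

E[X | machine 1] = (5+6+10+11+14)/5 = 46/5.
E[X | machine 2] = (2+10)/2 = 6.
E[X | machine 3] = (1+3+6)/3 = 10/3.
E[X] = (1/3)·(46/5) + (1/3)·(6) + (1/3)·(10/3) = 278/45.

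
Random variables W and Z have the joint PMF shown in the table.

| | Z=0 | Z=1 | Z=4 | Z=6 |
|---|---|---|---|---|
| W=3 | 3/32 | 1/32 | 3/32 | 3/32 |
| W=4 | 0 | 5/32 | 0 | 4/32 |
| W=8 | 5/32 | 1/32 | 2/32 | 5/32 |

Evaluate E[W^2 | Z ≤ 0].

P(Z ≤ 0) = 1/4.
Σ W^2·P over the event = 9·(3/32) + 64·(5/32) = 347/32.
E[W^2 | Z ≤ 0] = (347/32) / (1/4) = 347/8.

347/8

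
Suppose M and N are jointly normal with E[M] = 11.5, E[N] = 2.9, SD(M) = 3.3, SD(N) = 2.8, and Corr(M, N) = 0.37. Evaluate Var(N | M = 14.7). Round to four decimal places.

Var(N | M=x) = (1 − ρ²)·σ_N².
Var(N | M=14.7) = (2.8)²·(1 − (0.37)²) = 7.84·0.8631 = 6.7667.

6.7667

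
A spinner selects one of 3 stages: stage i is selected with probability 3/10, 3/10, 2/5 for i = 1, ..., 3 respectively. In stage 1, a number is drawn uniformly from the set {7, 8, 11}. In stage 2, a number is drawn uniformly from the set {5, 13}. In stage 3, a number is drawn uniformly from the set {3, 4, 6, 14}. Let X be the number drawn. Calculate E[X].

E[X | stage 1] = (7+8+11)/3 = 26/3.
E[X | stage 2] = (5+13)/2 = 9.
E[X | stage 3] = (3+4+6+14)/4 = 27/4.
E[X] = (3/10)·(26/3) + (3/10)·(9) + (2/5)·(27/4) = 8.

8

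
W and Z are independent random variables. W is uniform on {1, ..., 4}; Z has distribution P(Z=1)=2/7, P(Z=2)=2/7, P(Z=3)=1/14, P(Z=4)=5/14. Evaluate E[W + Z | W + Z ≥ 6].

142/21

P(W + Z ≥ 6) = 3/8.
Summing (W+Z)·P(x,y) over outcomes with W + Z ≥ 6 gives 71/28.
E[W + Z | W + Z ≥ 6] = (71/28) / (3/8) = 142/21.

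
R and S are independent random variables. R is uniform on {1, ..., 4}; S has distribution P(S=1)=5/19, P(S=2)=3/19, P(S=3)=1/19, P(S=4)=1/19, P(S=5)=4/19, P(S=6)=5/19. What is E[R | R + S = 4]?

P(R + S = 4) = 9/76.
Summing R·P(x,y) over outcomes with R + S = 4 gives 11/38.
E[R | R + S = 4] = (11/38) / (9/76) = 22/9.

22/9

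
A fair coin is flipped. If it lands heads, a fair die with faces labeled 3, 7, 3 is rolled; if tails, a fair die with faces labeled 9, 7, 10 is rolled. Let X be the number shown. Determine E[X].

13/2

E[X | heads] = (3+7+3)/3 = 13/3.
E[X | tails] = (9+7+10)/3 = 26/3.
E[X] = (1/2)·(13/3) + (1/2)·(26/3) = 13/2.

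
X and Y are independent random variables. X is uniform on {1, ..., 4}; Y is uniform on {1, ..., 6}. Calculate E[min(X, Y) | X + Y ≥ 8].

P(X + Y ≥ 8) = 1/4.
Summing min(X,Y)·P(x,y) over outcomes with X + Y ≥ 8 gives 5/6.
E[min(X, Y) | X + Y ≥ 8] = (5/6) / (1/4) = 10/3.

10/3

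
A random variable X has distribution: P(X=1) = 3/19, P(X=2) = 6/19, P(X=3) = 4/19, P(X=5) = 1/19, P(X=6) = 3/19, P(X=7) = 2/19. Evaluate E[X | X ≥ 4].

P(X ≥ 4) = 6/19.
Σ over the event: 5·1/19 + 6·3/19 + 7·2/19 = 37/19.
E[X | X ≥ 4] = (37/19) / (6/19) = 37/6.

37/6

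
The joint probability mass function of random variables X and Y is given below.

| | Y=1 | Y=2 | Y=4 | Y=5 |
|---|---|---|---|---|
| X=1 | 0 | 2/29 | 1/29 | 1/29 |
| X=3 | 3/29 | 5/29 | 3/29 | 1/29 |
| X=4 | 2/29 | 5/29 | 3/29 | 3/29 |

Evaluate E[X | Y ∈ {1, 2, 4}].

19/6

P(Y ∈ {1, 2, 4}) = 24/29.
Σ X·P over the event = 1·(2/29) + 1·(1/29) + 3·(3/29) + 3·(5/29) + 3·(3/29) + 4·(2/29) + 4·(5/29) + 4·(3/29) = 76/29.
E[X | Y ∈ {1, 2, 4}] = (76/29) / (24/29) = 19/6.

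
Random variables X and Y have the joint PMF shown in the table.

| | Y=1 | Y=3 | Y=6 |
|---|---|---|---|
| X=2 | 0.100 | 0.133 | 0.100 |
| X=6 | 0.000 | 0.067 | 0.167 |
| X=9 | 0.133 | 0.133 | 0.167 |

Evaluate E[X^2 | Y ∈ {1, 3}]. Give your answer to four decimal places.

P(Y ∈ {1, 3}) = 0.566.
Σ X^2·P over the event = 4·(0.100) + 4·(0.133) + 36·(0.067) + 81·(0.133) + 81·(0.133) = 24.890.
E[X^2 | Y ∈ {1, 3}] = (24.890) / (0.566) = 43.9753.

43.9753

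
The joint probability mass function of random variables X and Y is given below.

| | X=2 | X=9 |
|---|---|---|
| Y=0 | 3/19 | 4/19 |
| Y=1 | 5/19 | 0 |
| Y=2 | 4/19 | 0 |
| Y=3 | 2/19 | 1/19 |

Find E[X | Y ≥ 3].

13/3

P(Y ≥ 3) = 3/19.
Σ X·P over the event = 2·(2/19) + 9·(1/19) = 13/19.
E[X | Y ≥ 3] = (13/19) / (3/19) = 13/3.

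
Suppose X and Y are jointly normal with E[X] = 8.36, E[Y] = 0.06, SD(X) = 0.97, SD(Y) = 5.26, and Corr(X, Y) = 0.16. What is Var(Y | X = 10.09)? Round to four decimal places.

26.9593

The conditional variance in a bivariate normal is σ_Y²(1 − ρ²), independent of x.
Var(Y | X=10.09) = (5.26)²·(1 − (0.16)²) = 27.6676·0.9744 = 26.9593.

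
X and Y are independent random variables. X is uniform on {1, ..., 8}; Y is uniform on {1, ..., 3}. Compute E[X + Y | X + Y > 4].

P(X + Y > 4) = 3/4.
Summing (X+Y)·P(x,y) over outcomes with X + Y > 4 gives 17/3.
E[X + Y | X + Y > 4] = (17/3) / (3/4) = 68/9.

68/9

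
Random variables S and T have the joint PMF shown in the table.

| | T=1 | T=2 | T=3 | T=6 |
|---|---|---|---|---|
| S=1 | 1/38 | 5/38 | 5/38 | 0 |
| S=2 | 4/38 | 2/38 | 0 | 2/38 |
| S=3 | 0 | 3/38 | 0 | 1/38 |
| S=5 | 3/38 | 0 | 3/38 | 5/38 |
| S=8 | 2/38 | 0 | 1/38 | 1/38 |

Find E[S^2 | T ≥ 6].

P(T ≥ 6) = 9/38.
Σ S^2·P over the event = 4·(2/38) + 9·(1/38) + 25·(5/38) + 64·(1/38) = 103/19.
E[S^2 | T ≥ 6] = (103/19) / (9/38) = 206/9.

206/9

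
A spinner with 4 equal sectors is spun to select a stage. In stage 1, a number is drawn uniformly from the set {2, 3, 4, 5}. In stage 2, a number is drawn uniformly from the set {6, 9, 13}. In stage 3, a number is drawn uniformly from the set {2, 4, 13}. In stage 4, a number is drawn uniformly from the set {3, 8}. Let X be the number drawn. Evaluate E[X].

E[X | stage 1] = (2+3+4+5)/4 = 7/2.
E[X | stage 2] = (6+9+13)/3 = 28/3.
E[X | stage 3] = (2+4+13)/3 = 19/3.
E[X | stage 4] = (3+8)/2 = 11/2.
E[X] = (1/4)·(7/2) + (1/4)·(28/3) + (1/4)·(19/3) + (1/4)·(11/2) = 37/6.

37/6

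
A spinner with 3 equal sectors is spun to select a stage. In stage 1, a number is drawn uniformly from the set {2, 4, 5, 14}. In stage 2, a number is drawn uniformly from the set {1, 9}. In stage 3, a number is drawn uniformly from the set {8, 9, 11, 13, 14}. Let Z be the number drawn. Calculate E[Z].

E[Z | stage 1] = (2+4+5+14)/4 = 25/4.
E[Z | stage 2] = (1+9)/2 = 5.
E[Z | stage 3] = (8+9+11+13+14)/5 = 11.
By the law of total expectation,
E[Z] = (1/3)·(25/4) + (1/3)·(5) + (1/3)·(11) = 89/12.

89/12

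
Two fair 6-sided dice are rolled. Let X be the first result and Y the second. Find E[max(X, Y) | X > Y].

P(X > Y) = 5/12.
Summing max(X,Y)·P(x,y) over outcomes with X > Y gives 35/18.
E[max(X, Y) | X > Y] = (35/18) / (5/12) = 14/3.

14/3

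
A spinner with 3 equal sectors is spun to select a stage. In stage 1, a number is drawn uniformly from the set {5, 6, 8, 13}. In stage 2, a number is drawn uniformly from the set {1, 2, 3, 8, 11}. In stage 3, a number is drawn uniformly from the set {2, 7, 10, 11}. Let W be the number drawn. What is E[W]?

41/6

E[W | stage 1] = (5+6+8+13)/4 = 8.
E[W | stage 2] = (1+2+3+8+11)/5 = 5.
E[W | stage 3] = (2+7+10+11)/4 = 15/2.
By the law of total expectation,
E[W] = (1/3)·(8) + (1/3)·(5) + (1/3)·(15/2) = 41/6.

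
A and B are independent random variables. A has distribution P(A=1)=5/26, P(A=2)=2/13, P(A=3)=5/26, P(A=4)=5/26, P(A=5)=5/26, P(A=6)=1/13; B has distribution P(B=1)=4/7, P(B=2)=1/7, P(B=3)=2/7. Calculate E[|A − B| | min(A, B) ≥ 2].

88/63

P(min(A, B) ≥ 2) = 9/26.
Summing |A−B|·P(x,y) over outcomes with min(A, B) ≥ 2 gives 44/91.
E[|A − B| | min(A, B) ≥ 2] = (44/91) / (9/26) = 88/63.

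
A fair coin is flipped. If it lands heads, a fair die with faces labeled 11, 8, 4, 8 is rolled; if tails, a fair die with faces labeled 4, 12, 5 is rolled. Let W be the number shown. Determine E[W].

E[W | heads] = (11+8+4+8)/4 = 31/4.
E[W | tails] = (4+12+5)/3 = 7.
By the law of total expectation,
E[W] = (1/2)·(31/4) + (1/2)·(7) = 59/8.

59/8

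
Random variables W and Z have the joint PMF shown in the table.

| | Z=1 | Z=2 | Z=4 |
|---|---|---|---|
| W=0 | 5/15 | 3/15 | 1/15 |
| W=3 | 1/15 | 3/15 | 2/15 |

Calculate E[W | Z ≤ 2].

P(Z ≤ 2) = 4/5.
Σ W·P over the event = 0·(5/15) + 0·(3/15) + 3·(1/15) + 3·(3/15) = 4/5.
E[W | Z ≤ 2] = (4/5) / (4/5) = 1.

1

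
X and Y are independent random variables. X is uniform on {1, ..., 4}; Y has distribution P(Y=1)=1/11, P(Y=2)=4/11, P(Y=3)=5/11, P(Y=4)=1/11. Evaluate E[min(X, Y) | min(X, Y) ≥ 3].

37/12

P(min(X, Y) ≥ 3) = 3/11.
Summing min(X,Y)·P(x,y) over outcomes with min(X, Y) ≥ 3 gives 37/44.
E[min(X, Y) | min(X, Y) ≥ 3] = (37/44) / (3/11) = 37/12.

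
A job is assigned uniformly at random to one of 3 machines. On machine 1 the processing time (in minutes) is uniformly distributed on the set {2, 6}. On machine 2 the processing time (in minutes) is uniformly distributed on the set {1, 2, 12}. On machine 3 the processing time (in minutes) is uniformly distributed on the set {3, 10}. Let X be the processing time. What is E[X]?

31/6

E[X | machine 1] = (2+6)/2 = 4.
E[X | machine 2] = (1+2+12)/3 = 5.
E[X | machine 3] = (3+10)/2 = 13/2.
By the law of total expectation,
E[X] = (1/3)·(4) + (1/3)·(5) + (1/3)·(13/2) = 31/6.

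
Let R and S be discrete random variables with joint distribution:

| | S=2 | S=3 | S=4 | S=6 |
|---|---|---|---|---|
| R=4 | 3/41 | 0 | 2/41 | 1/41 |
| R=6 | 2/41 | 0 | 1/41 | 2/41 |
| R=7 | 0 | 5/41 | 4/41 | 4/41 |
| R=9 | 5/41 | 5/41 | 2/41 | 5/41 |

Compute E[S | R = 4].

P(R = 4) = 6/41.
Σ S·P over the event = 2·(3/41) + 4·(2/41) + 6·(1/41) = 20/41.
E[S | R = 4] = (20/41) / (6/41) = 10/3.

10/3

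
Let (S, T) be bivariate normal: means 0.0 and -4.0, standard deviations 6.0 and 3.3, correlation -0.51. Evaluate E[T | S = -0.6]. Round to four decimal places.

For a bivariate normal, E[T | S=x] = μ_T + ρ·(σ_T/σ_S)·(x − μ_S).
E[T | S=-0.6] = -4.0 + (-0.51)·(3.3/6.0)·(-0.6 − (0.0)) = -4.0 + (-0.2805)·(-0.6) = -3.8317.

-3.8317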